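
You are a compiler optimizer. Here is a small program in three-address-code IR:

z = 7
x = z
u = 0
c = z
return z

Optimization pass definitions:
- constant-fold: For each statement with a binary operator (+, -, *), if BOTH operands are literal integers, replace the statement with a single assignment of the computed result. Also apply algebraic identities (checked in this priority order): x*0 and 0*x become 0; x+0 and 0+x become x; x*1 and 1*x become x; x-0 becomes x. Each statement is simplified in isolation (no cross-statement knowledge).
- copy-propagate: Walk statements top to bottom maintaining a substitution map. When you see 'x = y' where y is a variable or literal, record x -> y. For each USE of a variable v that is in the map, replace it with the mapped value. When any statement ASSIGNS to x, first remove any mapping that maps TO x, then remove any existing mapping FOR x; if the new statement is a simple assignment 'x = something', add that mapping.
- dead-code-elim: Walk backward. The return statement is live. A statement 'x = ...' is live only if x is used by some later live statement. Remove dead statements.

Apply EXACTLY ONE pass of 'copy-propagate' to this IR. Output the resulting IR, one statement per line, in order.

Answer: z = 7
x = 7
u = 0
c = 7
return 7

Derivation:
Applying copy-propagate statement-by-statement:
  [1] z = 7  (unchanged)
  [2] x = z  -> x = 7
  [3] u = 0  (unchanged)
  [4] c = z  -> c = 7
  [5] return z  -> return 7
Result (5 stmts):
  z = 7
  x = 7
  u = 0
  c = 7
  return 7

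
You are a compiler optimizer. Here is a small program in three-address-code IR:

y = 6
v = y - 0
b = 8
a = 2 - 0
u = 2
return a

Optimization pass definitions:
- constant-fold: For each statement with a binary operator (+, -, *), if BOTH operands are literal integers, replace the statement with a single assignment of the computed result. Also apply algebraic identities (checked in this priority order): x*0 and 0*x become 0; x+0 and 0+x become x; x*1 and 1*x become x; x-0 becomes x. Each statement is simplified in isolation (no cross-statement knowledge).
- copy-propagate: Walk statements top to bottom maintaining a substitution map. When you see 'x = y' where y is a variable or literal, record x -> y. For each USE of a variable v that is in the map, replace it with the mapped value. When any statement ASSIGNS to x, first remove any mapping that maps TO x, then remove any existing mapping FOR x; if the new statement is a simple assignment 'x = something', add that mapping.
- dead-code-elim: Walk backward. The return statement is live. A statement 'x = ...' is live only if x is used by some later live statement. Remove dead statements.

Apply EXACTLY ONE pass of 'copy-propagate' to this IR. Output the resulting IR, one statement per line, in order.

Answer: y = 6
v = 6 - 0
b = 8
a = 2 - 0
u = 2
return a

Derivation:
Applying copy-propagate statement-by-statement:
  [1] y = 6  (unchanged)
  [2] v = y - 0  -> v = 6 - 0
  [3] b = 8  (unchanged)
  [4] a = 2 - 0  (unchanged)
  [5] u = 2  (unchanged)
  [6] return a  (unchanged)
Result (6 stmts):
  y = 6
  v = 6 - 0
  b = 8
  a = 2 - 0
  u = 2
  return a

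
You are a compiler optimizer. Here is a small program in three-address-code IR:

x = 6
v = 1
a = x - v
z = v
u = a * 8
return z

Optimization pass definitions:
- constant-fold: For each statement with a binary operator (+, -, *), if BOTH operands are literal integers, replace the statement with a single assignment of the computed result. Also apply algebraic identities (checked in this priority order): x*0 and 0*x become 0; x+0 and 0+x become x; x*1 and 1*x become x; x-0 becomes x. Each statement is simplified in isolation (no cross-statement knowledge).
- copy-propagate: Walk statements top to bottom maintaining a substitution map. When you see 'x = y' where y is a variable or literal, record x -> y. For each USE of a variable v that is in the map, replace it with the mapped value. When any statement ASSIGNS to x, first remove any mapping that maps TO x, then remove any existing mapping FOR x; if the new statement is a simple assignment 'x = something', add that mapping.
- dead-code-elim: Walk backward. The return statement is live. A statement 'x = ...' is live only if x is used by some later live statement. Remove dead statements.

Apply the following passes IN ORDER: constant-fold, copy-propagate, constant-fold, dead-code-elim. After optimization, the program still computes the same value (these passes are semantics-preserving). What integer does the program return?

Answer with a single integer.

Answer: 1

Derivation:
Initial IR:
  x = 6
  v = 1
  a = x - v
  z = v
  u = a * 8
  return z
After constant-fold (6 stmts):
  x = 6
  v = 1
  a = x - v
  z = v
  u = a * 8
  return z
After copy-propagate (6 stmts):
  x = 6
  v = 1
  a = 6 - 1
  z = 1
  u = a * 8
  return 1
After constant-fold (6 stmts):
  x = 6
  v = 1
  a = 5
  z = 1
  u = a * 8
  return 1
After dead-code-elim (1 stmts):
  return 1
Evaluate:
  x = 6  =>  x = 6
  v = 1  =>  v = 1
  a = x - v  =>  a = 5
  z = v  =>  z = 1
  u = a * 8  =>  u = 40
  return z = 1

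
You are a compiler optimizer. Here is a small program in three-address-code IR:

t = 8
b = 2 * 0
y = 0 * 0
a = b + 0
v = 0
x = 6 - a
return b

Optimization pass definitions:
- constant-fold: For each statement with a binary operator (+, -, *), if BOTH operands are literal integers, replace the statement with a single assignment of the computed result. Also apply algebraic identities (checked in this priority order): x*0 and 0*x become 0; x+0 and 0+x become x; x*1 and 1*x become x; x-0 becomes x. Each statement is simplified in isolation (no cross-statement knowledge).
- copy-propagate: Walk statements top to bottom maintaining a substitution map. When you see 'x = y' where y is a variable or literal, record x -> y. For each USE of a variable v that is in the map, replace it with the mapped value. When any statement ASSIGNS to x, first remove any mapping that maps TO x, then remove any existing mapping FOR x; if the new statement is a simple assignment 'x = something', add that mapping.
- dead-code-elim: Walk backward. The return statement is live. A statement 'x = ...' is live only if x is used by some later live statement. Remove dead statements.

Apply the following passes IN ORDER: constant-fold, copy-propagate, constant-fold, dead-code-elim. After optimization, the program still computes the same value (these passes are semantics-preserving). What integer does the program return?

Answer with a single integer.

Initial IR:
  t = 8
  b = 2 * 0
  y = 0 * 0
  a = b + 0
  v = 0
  x = 6 - a
  return b
After constant-fold (7 stmts):
  t = 8
  b = 0
  y = 0
  a = b
  v = 0
  x = 6 - a
  return b
After copy-propagate (7 stmts):
  t = 8
  b = 0
  y = 0
  a = 0
  v = 0
  x = 6 - 0
  return 0
After constant-fold (7 stmts):
  t = 8
  b = 0
  y = 0
  a = 0
  v = 0
  x = 6
  return 0
After dead-code-elim (1 stmts):
  return 0
Evaluate:
  t = 8  =>  t = 8
  b = 2 * 0  =>  b = 0
  y = 0 * 0  =>  y = 0
  a = b + 0  =>  a = 0
  v = 0  =>  v = 0
  x = 6 - a  =>  x = 6
  return b = 0

Answer: 0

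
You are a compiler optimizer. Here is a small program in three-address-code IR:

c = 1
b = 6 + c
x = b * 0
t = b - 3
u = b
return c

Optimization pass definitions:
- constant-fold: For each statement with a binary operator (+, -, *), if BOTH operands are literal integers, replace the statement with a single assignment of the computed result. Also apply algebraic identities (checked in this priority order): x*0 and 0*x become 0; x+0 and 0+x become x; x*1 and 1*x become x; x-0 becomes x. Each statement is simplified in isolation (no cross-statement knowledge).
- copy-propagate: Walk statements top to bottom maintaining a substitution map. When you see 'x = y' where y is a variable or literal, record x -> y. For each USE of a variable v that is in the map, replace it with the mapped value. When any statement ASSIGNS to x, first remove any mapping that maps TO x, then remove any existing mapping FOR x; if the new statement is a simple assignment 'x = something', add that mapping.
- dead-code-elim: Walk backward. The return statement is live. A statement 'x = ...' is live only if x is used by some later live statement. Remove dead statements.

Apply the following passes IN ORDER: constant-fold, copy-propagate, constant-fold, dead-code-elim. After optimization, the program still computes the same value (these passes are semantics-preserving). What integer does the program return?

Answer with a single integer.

Initial IR:
  c = 1
  b = 6 + c
  x = b * 0
  t = b - 3
  u = b
  return c
After constant-fold (6 stmts):
  c = 1
  b = 6 + c
  x = 0
  t = b - 3
  u = b
  return c
After copy-propagate (6 stmts):
  c = 1
  b = 6 + 1
  x = 0
  t = b - 3
  u = b
  return 1
After constant-fold (6 stmts):
  c = 1
  b = 7
  x = 0
  t = b - 3
  u = b
  return 1
After dead-code-elim (1 stmts):
  return 1
Evaluate:
  c = 1  =>  c = 1
  b = 6 + c  =>  b = 7
  x = b * 0  =>  x = 0
  t = b - 3  =>  t = 4
  u = b  =>  u = 7
  return c = 1

Answer: 1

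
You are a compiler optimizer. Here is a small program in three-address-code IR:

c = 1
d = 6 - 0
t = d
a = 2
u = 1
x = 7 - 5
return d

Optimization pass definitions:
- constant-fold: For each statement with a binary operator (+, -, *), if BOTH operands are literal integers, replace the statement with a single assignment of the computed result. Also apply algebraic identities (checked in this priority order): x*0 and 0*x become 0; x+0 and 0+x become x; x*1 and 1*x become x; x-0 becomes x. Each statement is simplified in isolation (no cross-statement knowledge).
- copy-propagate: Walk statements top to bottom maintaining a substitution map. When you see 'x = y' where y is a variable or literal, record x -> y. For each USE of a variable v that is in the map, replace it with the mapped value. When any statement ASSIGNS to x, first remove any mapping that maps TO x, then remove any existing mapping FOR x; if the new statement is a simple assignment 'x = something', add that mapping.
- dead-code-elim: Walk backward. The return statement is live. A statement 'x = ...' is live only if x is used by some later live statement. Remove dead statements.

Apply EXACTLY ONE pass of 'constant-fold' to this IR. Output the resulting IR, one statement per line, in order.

Answer: c = 1
d = 6
t = d
a = 2
u = 1
x = 2
return d

Derivation:
Applying constant-fold statement-by-statement:
  [1] c = 1  (unchanged)
  [2] d = 6 - 0  -> d = 6
  [3] t = d  (unchanged)
  [4] a = 2  (unchanged)
  [5] u = 1  (unchanged)
  [6] x = 7 - 5  -> x = 2
  [7] return d  (unchanged)
Result (7 stmts):
  c = 1
  d = 6
  t = d
  a = 2
  u = 1
  x = 2
  return d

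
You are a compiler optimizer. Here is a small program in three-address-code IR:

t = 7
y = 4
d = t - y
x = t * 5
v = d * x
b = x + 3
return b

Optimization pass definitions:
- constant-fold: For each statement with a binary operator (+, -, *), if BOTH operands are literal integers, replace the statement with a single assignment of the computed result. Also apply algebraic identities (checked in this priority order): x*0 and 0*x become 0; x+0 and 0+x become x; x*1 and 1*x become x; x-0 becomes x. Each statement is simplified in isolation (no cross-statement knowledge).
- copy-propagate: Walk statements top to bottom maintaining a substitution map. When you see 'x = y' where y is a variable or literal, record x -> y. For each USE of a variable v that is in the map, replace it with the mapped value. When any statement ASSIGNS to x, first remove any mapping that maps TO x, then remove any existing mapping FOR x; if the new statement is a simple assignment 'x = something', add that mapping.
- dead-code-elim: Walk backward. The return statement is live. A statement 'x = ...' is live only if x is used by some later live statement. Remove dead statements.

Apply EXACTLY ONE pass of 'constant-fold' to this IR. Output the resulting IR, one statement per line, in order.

Answer: t = 7
y = 4
d = t - y
x = t * 5
v = d * x
b = x + 3
return b

Derivation:
Applying constant-fold statement-by-statement:
  [1] t = 7  (unchanged)
  [2] y = 4  (unchanged)
  [3] d = t - y  (unchanged)
  [4] x = t * 5  (unchanged)
  [5] v = d * x  (unchanged)
  [6] b = x + 3  (unchanged)
  [7] return b  (unchanged)
Result (7 stmts):
  t = 7
  y = 4
  d = t - y
  x = t * 5
  v = d * x
  b = x + 3
  return b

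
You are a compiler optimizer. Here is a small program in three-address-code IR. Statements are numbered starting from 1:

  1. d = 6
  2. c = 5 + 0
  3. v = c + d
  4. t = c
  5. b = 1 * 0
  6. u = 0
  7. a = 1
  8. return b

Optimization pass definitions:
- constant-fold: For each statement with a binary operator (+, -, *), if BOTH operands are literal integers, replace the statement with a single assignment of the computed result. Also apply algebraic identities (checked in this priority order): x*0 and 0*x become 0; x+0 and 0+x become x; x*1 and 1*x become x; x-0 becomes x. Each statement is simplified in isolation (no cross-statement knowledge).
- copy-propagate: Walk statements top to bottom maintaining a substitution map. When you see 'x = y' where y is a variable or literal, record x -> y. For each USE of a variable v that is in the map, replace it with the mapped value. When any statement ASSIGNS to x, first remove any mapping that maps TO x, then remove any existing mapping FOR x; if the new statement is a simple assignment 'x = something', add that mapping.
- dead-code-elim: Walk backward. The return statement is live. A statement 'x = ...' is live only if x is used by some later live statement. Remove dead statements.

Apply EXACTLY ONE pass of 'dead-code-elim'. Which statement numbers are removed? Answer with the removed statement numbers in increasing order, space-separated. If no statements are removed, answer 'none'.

Answer: 1 2 3 4 6 7

Derivation:
Backward liveness scan:
Stmt 1 'd = 6': DEAD (d not in live set [])
Stmt 2 'c = 5 + 0': DEAD (c not in live set [])
Stmt 3 'v = c + d': DEAD (v not in live set [])
Stmt 4 't = c': DEAD (t not in live set [])
Stmt 5 'b = 1 * 0': KEEP (b is live); live-in = []
Stmt 6 'u = 0': DEAD (u not in live set ['b'])
Stmt 7 'a = 1': DEAD (a not in live set ['b'])
Stmt 8 'return b': KEEP (return); live-in = ['b']
Removed statement numbers: [1, 2, 3, 4, 6, 7]
Surviving IR:
  b = 1 * 0
  return b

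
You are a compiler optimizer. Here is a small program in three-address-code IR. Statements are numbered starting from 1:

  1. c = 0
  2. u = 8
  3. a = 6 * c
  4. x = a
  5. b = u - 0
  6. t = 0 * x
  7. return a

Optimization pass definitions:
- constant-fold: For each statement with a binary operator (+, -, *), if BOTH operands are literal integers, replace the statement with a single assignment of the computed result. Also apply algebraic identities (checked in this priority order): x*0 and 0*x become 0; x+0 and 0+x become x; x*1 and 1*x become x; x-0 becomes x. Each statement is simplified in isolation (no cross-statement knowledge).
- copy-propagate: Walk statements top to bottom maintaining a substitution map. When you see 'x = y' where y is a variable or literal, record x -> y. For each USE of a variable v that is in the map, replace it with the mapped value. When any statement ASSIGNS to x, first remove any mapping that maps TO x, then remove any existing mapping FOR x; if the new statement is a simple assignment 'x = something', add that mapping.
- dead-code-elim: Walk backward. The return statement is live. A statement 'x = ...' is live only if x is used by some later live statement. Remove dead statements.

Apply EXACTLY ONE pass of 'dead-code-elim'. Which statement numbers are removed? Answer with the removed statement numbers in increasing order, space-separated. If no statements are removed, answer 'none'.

Answer: 2 4 5 6

Derivation:
Backward liveness scan:
Stmt 1 'c = 0': KEEP (c is live); live-in = []
Stmt 2 'u = 8': DEAD (u not in live set ['c'])
Stmt 3 'a = 6 * c': KEEP (a is live); live-in = ['c']
Stmt 4 'x = a': DEAD (x not in live set ['a'])
Stmt 5 'b = u - 0': DEAD (b not in live set ['a'])
Stmt 6 't = 0 * x': DEAD (t not in live set ['a'])
Stmt 7 'return a': KEEP (return); live-in = ['a']
Removed statement numbers: [2, 4, 5, 6]
Surviving IR:
  c = 0
  a = 6 * c
  return a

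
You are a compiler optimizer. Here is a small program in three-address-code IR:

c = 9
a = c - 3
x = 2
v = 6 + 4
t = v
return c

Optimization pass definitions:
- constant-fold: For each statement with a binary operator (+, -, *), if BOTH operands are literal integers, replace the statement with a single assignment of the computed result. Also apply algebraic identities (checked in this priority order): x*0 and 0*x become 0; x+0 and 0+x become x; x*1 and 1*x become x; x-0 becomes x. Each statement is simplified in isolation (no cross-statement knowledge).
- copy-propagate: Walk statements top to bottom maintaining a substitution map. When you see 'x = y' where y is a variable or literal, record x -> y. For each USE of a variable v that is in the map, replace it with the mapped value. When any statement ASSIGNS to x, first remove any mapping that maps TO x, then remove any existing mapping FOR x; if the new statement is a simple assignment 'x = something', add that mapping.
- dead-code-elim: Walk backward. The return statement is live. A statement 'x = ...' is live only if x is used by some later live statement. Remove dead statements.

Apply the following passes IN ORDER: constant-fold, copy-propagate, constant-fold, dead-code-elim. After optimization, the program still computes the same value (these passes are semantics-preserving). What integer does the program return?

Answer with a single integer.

Answer: 9

Derivation:
Initial IR:
  c = 9
  a = c - 3
  x = 2
  v = 6 + 4
  t = v
  return c
After constant-fold (6 stmts):
  c = 9
  a = c - 3
  x = 2
  v = 10
  t = v
  return c
After copy-propagate (6 stmts):
  c = 9
  a = 9 - 3
  x = 2
  v = 10
  t = 10
  return 9
After constant-fold (6 stmts):
  c = 9
  a = 6
  x = 2
  v = 10
  t = 10
  return 9
After dead-code-elim (1 stmts):
  return 9
Evaluate:
  c = 9  =>  c = 9
  a = c - 3  =>  a = 6
  x = 2  =>  x = 2
  v = 6 + 4  =>  v = 10
  t = v  =>  t = 10
  return c = 9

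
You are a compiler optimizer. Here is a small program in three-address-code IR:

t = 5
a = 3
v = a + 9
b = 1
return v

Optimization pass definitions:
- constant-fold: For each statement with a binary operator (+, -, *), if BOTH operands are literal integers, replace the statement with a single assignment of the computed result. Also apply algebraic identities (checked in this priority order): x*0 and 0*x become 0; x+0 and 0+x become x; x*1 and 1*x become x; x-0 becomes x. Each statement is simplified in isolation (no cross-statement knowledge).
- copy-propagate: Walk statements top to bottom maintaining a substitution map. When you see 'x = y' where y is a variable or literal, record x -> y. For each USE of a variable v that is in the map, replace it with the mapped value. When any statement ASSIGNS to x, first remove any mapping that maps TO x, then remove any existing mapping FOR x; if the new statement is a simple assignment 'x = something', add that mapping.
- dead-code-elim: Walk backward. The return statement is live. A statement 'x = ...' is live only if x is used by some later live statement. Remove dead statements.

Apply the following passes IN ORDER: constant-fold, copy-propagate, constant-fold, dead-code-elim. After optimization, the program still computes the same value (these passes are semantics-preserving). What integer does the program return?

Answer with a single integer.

Answer: 12

Derivation:
Initial IR:
  t = 5
  a = 3
  v = a + 9
  b = 1
  return v
After constant-fold (5 stmts):
  t = 5
  a = 3
  v = a + 9
  b = 1
  return v
After copy-propagate (5 stmts):
  t = 5
  a = 3
  v = 3 + 9
  b = 1
  return v
After constant-fold (5 stmts):
  t = 5
  a = 3
  v = 12
  b = 1
  return v
After dead-code-elim (2 stmts):
  v = 12
  return v
Evaluate:
  t = 5  =>  t = 5
  a = 3  =>  a = 3
  v = a + 9  =>  v = 12
  b = 1  =>  b = 1
  return v = 12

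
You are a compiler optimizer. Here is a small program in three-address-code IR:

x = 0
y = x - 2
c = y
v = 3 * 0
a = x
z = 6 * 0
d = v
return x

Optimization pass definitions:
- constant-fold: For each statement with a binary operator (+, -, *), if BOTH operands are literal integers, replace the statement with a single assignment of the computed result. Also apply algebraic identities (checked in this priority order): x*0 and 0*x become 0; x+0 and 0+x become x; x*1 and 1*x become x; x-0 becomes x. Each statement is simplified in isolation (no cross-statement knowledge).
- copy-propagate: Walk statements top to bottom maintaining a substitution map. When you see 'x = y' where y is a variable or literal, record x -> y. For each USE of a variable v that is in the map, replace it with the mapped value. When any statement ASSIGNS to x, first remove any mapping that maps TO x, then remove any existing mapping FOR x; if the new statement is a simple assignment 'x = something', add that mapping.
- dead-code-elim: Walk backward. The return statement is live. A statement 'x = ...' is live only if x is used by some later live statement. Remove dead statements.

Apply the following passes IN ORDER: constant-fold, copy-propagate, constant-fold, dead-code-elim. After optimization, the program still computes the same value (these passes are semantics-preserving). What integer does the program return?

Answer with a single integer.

Answer: 0

Derivation:
Initial IR:
  x = 0
  y = x - 2
  c = y
  v = 3 * 0
  a = x
  z = 6 * 0
  d = v
  return x
After constant-fold (8 stmts):
  x = 0
  y = x - 2
  c = y
  v = 0
  a = x
  z = 0
  d = v
  return x
After copy-propagate (8 stmts):
  x = 0
  y = 0 - 2
  c = y
  v = 0
  a = 0
  z = 0
  d = 0
  return 0
After constant-fold (8 stmts):
  x = 0
  y = -2
  c = y
  v = 0
  a = 0
  z = 0
  d = 0
  return 0
After dead-code-elim (1 stmts):
  return 0
Evaluate:
  x = 0  =>  x = 0
  y = x - 2  =>  y = -2
  c = y  =>  c = -2
  v = 3 * 0  =>  v = 0
  a = x  =>  a = 0
  z = 6 * 0  =>  z = 0
  d = v  =>  d = 0
  return x = 0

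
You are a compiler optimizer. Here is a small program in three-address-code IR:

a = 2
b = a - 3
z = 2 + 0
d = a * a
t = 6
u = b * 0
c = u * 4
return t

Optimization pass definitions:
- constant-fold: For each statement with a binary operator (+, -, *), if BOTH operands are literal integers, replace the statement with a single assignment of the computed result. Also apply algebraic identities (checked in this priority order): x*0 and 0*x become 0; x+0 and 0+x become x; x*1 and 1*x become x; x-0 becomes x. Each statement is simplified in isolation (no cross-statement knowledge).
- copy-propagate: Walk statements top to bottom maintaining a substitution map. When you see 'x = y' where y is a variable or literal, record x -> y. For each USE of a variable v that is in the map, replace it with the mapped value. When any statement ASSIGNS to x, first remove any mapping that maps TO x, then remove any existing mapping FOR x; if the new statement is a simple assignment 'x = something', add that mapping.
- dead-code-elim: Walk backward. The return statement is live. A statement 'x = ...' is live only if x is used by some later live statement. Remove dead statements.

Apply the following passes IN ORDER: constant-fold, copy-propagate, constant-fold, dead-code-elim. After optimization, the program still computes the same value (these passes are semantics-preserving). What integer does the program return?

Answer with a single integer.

Answer: 6

Derivation:
Initial IR:
  a = 2
  b = a - 3
  z = 2 + 0
  d = a * a
  t = 6
  u = b * 0
  c = u * 4
  return t
After constant-fold (8 stmts):
  a = 2
  b = a - 3
  z = 2
  d = a * a
  t = 6
  u = 0
  c = u * 4
  return t
After copy-propagate (8 stmts):
  a = 2
  b = 2 - 3
  z = 2
  d = 2 * 2
  t = 6
  u = 0
  c = 0 * 4
  return 6
After constant-fold (8 stmts):
  a = 2
  b = -1
  z = 2
  d = 4
  t = 6
  u = 0
  c = 0
  return 6
After dead-code-elim (1 stmts):
  return 6
Evaluate:
  a = 2  =>  a = 2
  b = a - 3  =>  b = -1
  z = 2 + 0  =>  z = 2
  d = a * a  =>  d = 4
  t = 6  =>  t = 6
  u = b * 0  =>  u = 0
  c = u * 4  =>  c = 0
  return t = 6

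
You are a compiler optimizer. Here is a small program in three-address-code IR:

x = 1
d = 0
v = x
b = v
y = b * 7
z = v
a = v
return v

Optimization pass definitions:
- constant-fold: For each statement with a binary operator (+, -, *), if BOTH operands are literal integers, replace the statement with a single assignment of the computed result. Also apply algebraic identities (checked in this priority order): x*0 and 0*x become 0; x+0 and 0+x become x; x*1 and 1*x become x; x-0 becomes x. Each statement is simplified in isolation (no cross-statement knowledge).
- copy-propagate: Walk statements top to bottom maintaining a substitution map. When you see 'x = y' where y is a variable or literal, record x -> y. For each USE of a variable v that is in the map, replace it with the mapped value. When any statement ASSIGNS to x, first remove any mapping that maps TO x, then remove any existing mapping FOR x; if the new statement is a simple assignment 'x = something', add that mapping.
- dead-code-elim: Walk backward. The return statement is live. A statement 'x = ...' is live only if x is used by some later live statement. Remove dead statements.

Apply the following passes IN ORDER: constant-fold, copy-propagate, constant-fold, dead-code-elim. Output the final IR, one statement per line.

Answer: return 1

Derivation:
Initial IR:
  x = 1
  d = 0
  v = x
  b = v
  y = b * 7
  z = v
  a = v
  return v
After constant-fold (8 stmts):
  x = 1
  d = 0
  v = x
  b = v
  y = b * 7
  z = v
  a = v
  return v
After copy-propagate (8 stmts):
  x = 1
  d = 0
  v = 1
  b = 1
  y = 1 * 7
  z = 1
  a = 1
  return 1
After constant-fold (8 stmts):
  x = 1
  d = 0
  v = 1
  b = 1
  y = 7
  z = 1
  a = 1
  return 1
After dead-code-elim (1 stmts):
  return 1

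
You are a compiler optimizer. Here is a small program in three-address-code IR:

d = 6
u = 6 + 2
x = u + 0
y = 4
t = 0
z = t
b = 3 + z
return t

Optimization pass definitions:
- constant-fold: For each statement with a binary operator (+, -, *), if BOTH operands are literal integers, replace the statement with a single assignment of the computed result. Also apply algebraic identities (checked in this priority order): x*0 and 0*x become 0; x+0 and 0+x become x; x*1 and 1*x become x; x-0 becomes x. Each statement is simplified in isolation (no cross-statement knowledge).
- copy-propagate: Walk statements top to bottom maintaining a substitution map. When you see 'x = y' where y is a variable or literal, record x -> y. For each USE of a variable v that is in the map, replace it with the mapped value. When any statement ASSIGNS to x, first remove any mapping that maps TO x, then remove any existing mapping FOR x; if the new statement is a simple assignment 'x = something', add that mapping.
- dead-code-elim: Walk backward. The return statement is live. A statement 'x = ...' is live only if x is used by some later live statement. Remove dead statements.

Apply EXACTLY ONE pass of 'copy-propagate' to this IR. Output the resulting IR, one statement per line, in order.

Answer: d = 6
u = 6 + 2
x = u + 0
y = 4
t = 0
z = 0
b = 3 + 0
return 0

Derivation:
Applying copy-propagate statement-by-statement:
  [1] d = 6  (unchanged)
  [2] u = 6 + 2  (unchanged)
  [3] x = u + 0  (unchanged)
  [4] y = 4  (unchanged)
  [5] t = 0  (unchanged)
  [6] z = t  -> z = 0
  [7] b = 3 + z  -> b = 3 + 0
  [8] return t  -> return 0
Result (8 stmts):
  d = 6
  u = 6 + 2
  x = u + 0
  y = 4
  t = 0
  z = 0
  b = 3 + 0
  return 0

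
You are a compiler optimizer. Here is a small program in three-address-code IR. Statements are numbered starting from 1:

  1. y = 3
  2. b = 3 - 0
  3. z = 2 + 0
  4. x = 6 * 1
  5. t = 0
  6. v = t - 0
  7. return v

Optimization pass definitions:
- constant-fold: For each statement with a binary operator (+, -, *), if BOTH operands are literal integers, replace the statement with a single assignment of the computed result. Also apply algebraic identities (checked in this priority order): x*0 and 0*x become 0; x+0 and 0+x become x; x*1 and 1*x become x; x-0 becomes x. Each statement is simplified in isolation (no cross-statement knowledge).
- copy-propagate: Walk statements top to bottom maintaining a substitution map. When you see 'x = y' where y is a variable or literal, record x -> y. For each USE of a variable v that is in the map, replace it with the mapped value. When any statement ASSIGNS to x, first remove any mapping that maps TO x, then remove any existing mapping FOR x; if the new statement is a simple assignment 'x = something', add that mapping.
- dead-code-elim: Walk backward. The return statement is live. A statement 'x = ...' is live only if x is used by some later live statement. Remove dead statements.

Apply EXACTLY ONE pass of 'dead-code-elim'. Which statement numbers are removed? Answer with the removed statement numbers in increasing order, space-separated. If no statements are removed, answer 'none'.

Answer: 1 2 3 4

Derivation:
Backward liveness scan:
Stmt 1 'y = 3': DEAD (y not in live set [])
Stmt 2 'b = 3 - 0': DEAD (b not in live set [])
Stmt 3 'z = 2 + 0': DEAD (z not in live set [])
Stmt 4 'x = 6 * 1': DEAD (x not in live set [])
Stmt 5 't = 0': KEEP (t is live); live-in = []
Stmt 6 'v = t - 0': KEEP (v is live); live-in = ['t']
Stmt 7 'return v': KEEP (return); live-in = ['v']
Removed statement numbers: [1, 2, 3, 4]
Surviving IR:
  t = 0
  v = t - 0
  return v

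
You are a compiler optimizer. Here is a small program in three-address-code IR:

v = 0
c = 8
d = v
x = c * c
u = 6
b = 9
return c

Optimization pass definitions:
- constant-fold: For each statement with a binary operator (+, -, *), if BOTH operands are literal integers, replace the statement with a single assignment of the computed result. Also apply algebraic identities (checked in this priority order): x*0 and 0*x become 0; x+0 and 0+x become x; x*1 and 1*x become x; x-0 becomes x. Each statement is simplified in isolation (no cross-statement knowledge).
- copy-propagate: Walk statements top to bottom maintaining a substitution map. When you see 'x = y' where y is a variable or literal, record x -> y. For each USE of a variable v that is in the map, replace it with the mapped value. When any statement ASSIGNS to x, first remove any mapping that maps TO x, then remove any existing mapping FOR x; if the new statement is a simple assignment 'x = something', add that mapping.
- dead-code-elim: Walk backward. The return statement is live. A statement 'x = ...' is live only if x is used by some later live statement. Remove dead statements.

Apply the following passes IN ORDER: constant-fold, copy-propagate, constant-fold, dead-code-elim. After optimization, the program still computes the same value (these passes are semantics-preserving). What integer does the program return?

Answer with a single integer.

Answer: 8

Derivation:
Initial IR:
  v = 0
  c = 8
  d = v
  x = c * c
  u = 6
  b = 9
  return c
After constant-fold (7 stmts):
  v = 0
  c = 8
  d = v
  x = c * c
  u = 6
  b = 9
  return c
After copy-propagate (7 stmts):
  v = 0
  c = 8
  d = 0
  x = 8 * 8
  u = 6
  b = 9
  return 8
After constant-fold (7 stmts):
  v = 0
  c = 8
  d = 0
  x = 64
  u = 6
  b = 9
  return 8
After dead-code-elim (1 stmts):
  return 8
Evaluate:
  v = 0  =>  v = 0
  c = 8  =>  c = 8
  d = v  =>  d = 0
  x = c * c  =>  x = 64
  u = 6  =>  u = 6
  b = 9  =>  b = 9
  return c = 8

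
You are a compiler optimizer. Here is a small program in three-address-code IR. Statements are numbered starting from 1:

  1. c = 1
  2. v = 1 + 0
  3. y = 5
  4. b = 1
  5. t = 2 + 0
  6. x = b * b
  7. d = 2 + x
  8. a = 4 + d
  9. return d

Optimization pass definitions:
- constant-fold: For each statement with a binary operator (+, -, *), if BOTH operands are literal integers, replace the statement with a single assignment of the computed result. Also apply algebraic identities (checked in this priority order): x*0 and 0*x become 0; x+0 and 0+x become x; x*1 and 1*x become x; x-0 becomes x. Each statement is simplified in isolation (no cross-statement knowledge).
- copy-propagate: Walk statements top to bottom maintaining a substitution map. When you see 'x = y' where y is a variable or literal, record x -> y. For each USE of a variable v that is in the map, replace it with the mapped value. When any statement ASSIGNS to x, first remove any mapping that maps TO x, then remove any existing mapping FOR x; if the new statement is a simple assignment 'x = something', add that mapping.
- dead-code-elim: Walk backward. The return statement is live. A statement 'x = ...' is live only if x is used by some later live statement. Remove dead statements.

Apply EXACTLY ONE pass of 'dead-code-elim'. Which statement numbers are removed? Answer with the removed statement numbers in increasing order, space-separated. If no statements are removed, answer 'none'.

Answer: 1 2 3 5 8

Derivation:
Backward liveness scan:
Stmt 1 'c = 1': DEAD (c not in live set [])
Stmt 2 'v = 1 + 0': DEAD (v not in live set [])
Stmt 3 'y = 5': DEAD (y not in live set [])
Stmt 4 'b = 1': KEEP (b is live); live-in = []
Stmt 5 't = 2 + 0': DEAD (t not in live set ['b'])
Stmt 6 'x = b * b': KEEP (x is live); live-in = ['b']
Stmt 7 'd = 2 + x': KEEP (d is live); live-in = ['x']
Stmt 8 'a = 4 + d': DEAD (a not in live set ['d'])
Stmt 9 'return d': KEEP (return); live-in = ['d']
Removed statement numbers: [1, 2, 3, 5, 8]
Surviving IR:
  b = 1
  x = b * b
  d = 2 + x
  return d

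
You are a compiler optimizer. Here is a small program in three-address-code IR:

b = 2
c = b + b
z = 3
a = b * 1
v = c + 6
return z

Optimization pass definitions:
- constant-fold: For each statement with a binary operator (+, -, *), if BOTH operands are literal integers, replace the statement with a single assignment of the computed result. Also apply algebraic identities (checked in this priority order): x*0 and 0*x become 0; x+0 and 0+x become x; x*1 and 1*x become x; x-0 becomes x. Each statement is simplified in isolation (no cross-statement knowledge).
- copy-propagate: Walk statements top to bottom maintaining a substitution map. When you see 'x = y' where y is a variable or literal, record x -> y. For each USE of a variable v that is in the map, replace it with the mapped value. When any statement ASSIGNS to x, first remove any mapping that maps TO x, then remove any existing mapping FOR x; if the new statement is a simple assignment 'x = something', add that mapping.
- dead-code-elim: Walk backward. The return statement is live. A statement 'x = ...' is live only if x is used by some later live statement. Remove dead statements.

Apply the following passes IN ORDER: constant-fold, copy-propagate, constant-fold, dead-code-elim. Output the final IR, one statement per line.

Answer: return 3

Derivation:
Initial IR:
  b = 2
  c = b + b
  z = 3
  a = b * 1
  v = c + 6
  return z
After constant-fold (6 stmts):
  b = 2
  c = b + b
  z = 3
  a = b
  v = c + 6
  return z
After copy-propagate (6 stmts):
  b = 2
  c = 2 + 2
  z = 3
  a = 2
  v = c + 6
  return 3
After constant-fold (6 stmts):
  b = 2
  c = 4
  z = 3
  a = 2
  v = c + 6
  return 3
After dead-code-elim (1 stmts):
  return 3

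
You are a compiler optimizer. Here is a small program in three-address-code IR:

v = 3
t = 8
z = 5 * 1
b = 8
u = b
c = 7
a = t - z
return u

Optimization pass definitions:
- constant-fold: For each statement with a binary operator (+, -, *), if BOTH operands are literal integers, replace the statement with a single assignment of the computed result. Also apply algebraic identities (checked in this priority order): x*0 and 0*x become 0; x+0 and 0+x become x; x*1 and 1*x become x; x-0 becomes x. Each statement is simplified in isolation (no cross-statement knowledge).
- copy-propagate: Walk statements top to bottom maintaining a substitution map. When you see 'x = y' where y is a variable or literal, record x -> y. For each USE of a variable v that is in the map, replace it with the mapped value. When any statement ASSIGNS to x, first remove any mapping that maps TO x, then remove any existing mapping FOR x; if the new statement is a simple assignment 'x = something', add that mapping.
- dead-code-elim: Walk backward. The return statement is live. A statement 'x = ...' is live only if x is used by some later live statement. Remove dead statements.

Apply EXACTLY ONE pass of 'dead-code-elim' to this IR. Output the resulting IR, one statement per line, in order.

Applying dead-code-elim statement-by-statement:
  [8] return u  -> KEEP (return); live=['u']
  [7] a = t - z  -> DEAD (a not live)
  [6] c = 7  -> DEAD (c not live)
  [5] u = b  -> KEEP; live=['b']
  [4] b = 8  -> KEEP; live=[]
  [3] z = 5 * 1  -> DEAD (z not live)
  [2] t = 8  -> DEAD (t not live)
  [1] v = 3  -> DEAD (v not live)
Result (3 stmts):
  b = 8
  u = b
  return u

Answer: b = 8
u = b
return u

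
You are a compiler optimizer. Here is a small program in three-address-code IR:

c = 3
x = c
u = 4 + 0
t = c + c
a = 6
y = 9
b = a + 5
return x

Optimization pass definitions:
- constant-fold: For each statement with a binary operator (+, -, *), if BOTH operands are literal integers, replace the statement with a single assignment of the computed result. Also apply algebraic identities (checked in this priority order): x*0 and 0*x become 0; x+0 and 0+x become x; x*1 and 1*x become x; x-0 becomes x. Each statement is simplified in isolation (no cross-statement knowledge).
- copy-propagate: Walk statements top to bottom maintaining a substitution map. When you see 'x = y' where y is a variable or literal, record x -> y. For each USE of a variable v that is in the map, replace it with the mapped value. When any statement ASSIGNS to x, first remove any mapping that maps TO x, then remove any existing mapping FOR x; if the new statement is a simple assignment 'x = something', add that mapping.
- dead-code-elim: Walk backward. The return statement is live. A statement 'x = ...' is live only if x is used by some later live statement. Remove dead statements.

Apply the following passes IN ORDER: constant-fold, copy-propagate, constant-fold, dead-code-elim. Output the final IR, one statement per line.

Answer: return 3

Derivation:
Initial IR:
  c = 3
  x = c
  u = 4 + 0
  t = c + c
  a = 6
  y = 9
  b = a + 5
  return x
After constant-fold (8 stmts):
  c = 3
  x = c
  u = 4
  t = c + c
  a = 6
  y = 9
  b = a + 5
  return x
After copy-propagate (8 stmts):
  c = 3
  x = 3
  u = 4
  t = 3 + 3
  a = 6
  y = 9
  b = 6 + 5
  return 3
After constant-fold (8 stmts):
  c = 3
  x = 3
  u = 4
  t = 6
  a = 6
  y = 9
  b = 11
  return 3
After dead-code-elim (1 stmts):
  return 3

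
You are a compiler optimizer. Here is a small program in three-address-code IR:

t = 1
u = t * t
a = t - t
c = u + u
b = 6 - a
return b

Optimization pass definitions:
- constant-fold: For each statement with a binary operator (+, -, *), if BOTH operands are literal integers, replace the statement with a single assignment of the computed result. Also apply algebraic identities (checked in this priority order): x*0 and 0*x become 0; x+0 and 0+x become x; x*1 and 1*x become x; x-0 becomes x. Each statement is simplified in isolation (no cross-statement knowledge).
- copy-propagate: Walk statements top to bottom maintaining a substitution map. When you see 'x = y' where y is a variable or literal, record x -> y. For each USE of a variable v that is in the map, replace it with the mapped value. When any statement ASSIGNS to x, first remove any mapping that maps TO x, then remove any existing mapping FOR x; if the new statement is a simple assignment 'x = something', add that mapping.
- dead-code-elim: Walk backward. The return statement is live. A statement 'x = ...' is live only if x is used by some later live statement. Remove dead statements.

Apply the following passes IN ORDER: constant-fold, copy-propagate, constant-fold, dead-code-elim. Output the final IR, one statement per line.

Initial IR:
  t = 1
  u = t * t
  a = t - t
  c = u + u
  b = 6 - a
  return b
After constant-fold (6 stmts):
  t = 1
  u = t * t
  a = t - t
  c = u + u
  b = 6 - a
  return b
After copy-propagate (6 stmts):
  t = 1
  u = 1 * 1
  a = 1 - 1
  c = u + u
  b = 6 - a
  return b
After constant-fold (6 stmts):
  t = 1
  u = 1
  a = 0
  c = u + u
  b = 6 - a
  return b
After dead-code-elim (3 stmts):
  a = 0
  b = 6 - a
  return b

Answer: a = 0
b = 6 - a
return b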